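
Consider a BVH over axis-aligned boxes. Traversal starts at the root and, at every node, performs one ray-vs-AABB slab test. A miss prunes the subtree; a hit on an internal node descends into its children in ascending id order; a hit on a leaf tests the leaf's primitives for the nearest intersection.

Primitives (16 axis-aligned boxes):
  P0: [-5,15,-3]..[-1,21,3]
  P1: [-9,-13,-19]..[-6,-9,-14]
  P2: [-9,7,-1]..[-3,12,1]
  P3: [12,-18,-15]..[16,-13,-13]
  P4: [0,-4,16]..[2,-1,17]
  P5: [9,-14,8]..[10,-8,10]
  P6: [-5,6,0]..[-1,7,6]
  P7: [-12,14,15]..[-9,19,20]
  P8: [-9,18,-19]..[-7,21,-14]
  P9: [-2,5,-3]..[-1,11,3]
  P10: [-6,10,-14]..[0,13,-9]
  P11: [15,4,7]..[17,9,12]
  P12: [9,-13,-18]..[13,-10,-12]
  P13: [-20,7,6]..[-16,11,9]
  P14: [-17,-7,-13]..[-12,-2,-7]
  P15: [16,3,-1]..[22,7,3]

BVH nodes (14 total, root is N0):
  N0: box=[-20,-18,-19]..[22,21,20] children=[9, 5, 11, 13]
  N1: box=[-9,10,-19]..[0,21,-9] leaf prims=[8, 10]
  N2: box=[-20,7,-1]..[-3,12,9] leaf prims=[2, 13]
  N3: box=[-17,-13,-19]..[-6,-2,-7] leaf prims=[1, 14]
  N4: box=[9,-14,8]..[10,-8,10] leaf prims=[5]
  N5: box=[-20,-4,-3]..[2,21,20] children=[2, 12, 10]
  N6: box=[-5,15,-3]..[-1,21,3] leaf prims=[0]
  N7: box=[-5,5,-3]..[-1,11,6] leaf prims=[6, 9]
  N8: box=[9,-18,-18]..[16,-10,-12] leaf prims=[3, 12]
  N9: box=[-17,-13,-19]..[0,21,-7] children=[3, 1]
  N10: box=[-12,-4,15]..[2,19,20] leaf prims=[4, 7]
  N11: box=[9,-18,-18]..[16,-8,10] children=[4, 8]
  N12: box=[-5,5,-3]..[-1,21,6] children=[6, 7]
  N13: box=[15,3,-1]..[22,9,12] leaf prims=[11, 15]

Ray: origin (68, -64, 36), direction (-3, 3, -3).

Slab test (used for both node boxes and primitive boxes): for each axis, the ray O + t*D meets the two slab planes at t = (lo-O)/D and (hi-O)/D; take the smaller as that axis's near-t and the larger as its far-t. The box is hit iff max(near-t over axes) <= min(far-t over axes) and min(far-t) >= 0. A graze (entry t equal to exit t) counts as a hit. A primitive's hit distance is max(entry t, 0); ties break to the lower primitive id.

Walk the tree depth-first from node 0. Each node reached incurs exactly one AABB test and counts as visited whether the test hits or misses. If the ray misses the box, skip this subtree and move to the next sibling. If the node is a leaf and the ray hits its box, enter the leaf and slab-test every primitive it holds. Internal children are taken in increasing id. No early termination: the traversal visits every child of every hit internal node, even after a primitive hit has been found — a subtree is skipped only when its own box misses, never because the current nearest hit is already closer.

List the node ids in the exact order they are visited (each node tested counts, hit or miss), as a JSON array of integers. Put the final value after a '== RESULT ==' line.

Traverse from the root:
N0 x:[46/3,88/3] y:[46/3,85/3] z:[16/3,55/3] -> hit [46/3,55/3], descend [5, 9, 11, 13]
  N5 x:[22,88/3] y:[20,85/3] z:[16/3,13] -> miss, prune
  N9 x:[68/3,85/3] y:[17,85/3] z:[43/3,55/3] -> miss, prune
  N11 x:[52/3,59/3] y:[46/3,56/3] z:[26/3,18] -> hit [52/3,18], descend [4, 8]
    N4 x:[58/3,59/3] y:[50/3,56/3] z:[26/3,28/3] -> miss, prune
    N8 x:[52/3,59/3] y:[46/3,18] z:[16,18] -> hit [52/3,18] leaf, test {P3(miss), P12(miss)}
  N13 x:[46/3,53/3] y:[67/3,73/3] z:[8,37/3] -> miss, prune

Visited [0, 5, 9, 11, 4, 8, 13]. Tests: 7 box, 1 leaf. Nearest: miss.

== RESULT ==
[0, 5, 9, 11, 4, 8, 13]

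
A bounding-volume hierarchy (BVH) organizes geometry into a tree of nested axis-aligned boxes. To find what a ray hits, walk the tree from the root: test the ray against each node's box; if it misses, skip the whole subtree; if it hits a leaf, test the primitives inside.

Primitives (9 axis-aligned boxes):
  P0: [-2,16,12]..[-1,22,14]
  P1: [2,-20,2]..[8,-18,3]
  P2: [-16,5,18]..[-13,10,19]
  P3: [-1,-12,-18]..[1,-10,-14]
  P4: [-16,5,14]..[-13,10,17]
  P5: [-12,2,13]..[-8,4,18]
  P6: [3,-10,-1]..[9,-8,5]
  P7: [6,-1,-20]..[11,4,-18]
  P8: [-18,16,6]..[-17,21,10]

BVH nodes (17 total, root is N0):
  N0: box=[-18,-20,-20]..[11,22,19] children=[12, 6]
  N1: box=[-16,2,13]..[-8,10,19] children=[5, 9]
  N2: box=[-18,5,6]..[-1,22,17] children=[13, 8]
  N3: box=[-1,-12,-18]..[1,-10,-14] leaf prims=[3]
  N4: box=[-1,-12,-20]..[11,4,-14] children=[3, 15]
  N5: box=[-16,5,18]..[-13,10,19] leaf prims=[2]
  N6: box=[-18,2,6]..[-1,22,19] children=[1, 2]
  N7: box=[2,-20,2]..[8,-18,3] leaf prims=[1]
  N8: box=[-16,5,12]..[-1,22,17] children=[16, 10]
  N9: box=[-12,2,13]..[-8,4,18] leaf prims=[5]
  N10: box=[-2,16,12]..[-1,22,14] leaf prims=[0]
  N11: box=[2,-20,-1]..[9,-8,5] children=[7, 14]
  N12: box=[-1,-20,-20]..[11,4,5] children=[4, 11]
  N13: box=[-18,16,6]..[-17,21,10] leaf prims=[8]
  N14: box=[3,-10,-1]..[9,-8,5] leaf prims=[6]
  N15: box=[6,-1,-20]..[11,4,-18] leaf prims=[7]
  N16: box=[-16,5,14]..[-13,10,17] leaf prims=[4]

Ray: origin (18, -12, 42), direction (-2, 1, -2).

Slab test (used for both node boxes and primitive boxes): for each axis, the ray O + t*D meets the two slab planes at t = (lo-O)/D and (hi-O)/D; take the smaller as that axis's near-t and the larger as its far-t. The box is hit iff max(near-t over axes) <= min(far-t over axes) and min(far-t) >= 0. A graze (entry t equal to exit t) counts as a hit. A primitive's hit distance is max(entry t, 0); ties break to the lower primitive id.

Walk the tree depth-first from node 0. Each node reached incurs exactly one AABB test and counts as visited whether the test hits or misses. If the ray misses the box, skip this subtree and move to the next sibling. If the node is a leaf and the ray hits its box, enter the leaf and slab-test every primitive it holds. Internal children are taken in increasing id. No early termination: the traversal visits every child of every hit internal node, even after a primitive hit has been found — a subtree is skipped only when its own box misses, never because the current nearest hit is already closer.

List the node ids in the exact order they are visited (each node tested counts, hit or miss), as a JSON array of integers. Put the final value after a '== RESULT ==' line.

Traverse from the root:
N0 x:[7/2,18] y:[-8,34] z:[23/2,31] -> hit [23/2,18], descend [6, 12]
  N6 x:[19/2,18] y:[14,34] z:[23/2,18] -> hit [14,18], descend [1, 2]
    N1 x:[13,17] y:[14,22] z:[23/2,29/2] -> hit [14,29/2], descend [5, 9]
      N5 x:[31/2,17] y:[17,22] z:[23/2,12] -> miss, prune
      N9 x:[13,15] y:[14,16] z:[12,29/2] -> hit [14,29/2] leaf, test {P5@t=14}
    N2 x:[19/2,18] y:[17,34] z:[25/2,18] -> hit [17,18], descend [8, 13]
      N8 x:[19/2,17] y:[17,34] z:[25/2,15] -> miss, prune
      N13 x:[35/2,18] y:[28,33] z:[16,18] -> miss, prune
  N12 x:[7/2,19/2] y:[-8,16] z:[37/2,31] -> miss, prune

9 AABB tests over nodes [0, 6, 1, 5, 9, 2, 8, 13, 12]; 1 leaf entered; closest P5.

== RESULT ==
[0, 6, 1, 5, 9, 2, 8, 13, 12]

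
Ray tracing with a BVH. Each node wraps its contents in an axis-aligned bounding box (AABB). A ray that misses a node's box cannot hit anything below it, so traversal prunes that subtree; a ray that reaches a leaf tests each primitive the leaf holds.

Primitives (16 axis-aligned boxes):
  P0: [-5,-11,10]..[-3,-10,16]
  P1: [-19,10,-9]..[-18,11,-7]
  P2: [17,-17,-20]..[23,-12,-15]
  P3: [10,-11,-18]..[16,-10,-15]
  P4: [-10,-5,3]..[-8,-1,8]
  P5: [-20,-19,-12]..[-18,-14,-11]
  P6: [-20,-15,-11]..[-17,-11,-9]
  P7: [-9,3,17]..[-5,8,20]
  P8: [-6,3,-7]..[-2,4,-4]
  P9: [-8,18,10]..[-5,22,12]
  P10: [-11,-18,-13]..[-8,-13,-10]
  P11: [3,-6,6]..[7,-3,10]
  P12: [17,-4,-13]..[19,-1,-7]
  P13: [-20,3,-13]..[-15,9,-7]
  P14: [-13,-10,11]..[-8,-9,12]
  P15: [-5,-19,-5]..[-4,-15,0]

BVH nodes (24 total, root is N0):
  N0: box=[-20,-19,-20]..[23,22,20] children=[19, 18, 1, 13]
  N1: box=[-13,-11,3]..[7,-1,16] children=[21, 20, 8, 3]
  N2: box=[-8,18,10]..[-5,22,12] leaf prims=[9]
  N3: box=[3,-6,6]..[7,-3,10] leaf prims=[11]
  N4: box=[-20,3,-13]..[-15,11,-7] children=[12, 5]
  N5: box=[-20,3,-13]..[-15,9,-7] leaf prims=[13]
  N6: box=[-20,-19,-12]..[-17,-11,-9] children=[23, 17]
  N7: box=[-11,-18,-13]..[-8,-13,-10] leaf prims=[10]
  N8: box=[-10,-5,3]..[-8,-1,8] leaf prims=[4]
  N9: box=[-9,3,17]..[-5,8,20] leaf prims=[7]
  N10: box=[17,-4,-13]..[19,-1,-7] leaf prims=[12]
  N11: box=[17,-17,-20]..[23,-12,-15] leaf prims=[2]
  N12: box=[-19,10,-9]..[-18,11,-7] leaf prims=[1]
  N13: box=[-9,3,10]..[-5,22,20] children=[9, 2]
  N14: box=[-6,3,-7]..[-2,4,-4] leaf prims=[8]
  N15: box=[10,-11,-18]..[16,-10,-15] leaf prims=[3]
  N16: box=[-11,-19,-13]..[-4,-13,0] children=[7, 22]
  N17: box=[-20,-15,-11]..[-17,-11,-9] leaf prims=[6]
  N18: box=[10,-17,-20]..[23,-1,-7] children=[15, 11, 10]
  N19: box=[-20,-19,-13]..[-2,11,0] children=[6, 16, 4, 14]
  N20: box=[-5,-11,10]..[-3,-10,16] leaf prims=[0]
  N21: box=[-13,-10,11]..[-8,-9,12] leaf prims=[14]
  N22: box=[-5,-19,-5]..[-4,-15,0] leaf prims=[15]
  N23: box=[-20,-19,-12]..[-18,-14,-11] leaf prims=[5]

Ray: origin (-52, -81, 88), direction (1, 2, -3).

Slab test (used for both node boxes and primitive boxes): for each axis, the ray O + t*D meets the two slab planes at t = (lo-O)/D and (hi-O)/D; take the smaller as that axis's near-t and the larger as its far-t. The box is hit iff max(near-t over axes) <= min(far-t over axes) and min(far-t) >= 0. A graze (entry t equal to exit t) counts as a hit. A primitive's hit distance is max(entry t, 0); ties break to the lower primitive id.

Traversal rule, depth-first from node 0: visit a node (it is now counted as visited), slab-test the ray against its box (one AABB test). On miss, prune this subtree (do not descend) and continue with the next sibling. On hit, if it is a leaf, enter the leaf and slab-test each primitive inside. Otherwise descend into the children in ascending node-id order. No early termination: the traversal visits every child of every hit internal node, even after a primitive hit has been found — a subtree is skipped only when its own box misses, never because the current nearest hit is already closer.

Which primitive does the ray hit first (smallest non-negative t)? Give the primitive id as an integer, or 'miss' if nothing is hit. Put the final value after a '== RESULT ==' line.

Traverse from the root:
N0 x:[32,75] y:[31,103/2] z:[68/3,36] -> hit [32,36], descend [1, 13, 18, 19]
  N1 x:[39,59] y:[35,40] z:[24,85/3] -> miss, prune
  N13 x:[43,47] y:[42,103/2] z:[68/3,26] -> miss, prune
  N18 x:[62,75] y:[32,40] z:[95/3,36] -> miss, prune
  N19 x:[32,50] y:[31,46] z:[88/3,101/3] -> hit [32,101/3], descend [4, 6, 14, 16]
    N4 x:[32,37] y:[42,46] z:[95/3,101/3] -> miss, prune
    N6 x:[32,35] y:[31,35] z:[97/3,100/3] -> hit [97/3,100/3], descend [17, 23]
      N17 x:[32,35] y:[33,35] z:[97/3,33] -> hit [33,33] leaf, test {P6@t=33}
      N23 x:[32,34] y:[31,67/2] z:[33,100/3] -> hit [33,100/3] leaf, test {P5@t=33}
    N14 x:[46,50] y:[42,85/2] z:[92/3,95/3] -> miss, prune
    N16 x:[41,48] y:[31,34] z:[88/3,101/3] -> miss, prune

Summary -> nodes [0, 1, 13, 18, 19, 4, 6, 17, 23, 14, 16]; box-tests=11; leaf-entries=2; first=P5

== RESULT ==
5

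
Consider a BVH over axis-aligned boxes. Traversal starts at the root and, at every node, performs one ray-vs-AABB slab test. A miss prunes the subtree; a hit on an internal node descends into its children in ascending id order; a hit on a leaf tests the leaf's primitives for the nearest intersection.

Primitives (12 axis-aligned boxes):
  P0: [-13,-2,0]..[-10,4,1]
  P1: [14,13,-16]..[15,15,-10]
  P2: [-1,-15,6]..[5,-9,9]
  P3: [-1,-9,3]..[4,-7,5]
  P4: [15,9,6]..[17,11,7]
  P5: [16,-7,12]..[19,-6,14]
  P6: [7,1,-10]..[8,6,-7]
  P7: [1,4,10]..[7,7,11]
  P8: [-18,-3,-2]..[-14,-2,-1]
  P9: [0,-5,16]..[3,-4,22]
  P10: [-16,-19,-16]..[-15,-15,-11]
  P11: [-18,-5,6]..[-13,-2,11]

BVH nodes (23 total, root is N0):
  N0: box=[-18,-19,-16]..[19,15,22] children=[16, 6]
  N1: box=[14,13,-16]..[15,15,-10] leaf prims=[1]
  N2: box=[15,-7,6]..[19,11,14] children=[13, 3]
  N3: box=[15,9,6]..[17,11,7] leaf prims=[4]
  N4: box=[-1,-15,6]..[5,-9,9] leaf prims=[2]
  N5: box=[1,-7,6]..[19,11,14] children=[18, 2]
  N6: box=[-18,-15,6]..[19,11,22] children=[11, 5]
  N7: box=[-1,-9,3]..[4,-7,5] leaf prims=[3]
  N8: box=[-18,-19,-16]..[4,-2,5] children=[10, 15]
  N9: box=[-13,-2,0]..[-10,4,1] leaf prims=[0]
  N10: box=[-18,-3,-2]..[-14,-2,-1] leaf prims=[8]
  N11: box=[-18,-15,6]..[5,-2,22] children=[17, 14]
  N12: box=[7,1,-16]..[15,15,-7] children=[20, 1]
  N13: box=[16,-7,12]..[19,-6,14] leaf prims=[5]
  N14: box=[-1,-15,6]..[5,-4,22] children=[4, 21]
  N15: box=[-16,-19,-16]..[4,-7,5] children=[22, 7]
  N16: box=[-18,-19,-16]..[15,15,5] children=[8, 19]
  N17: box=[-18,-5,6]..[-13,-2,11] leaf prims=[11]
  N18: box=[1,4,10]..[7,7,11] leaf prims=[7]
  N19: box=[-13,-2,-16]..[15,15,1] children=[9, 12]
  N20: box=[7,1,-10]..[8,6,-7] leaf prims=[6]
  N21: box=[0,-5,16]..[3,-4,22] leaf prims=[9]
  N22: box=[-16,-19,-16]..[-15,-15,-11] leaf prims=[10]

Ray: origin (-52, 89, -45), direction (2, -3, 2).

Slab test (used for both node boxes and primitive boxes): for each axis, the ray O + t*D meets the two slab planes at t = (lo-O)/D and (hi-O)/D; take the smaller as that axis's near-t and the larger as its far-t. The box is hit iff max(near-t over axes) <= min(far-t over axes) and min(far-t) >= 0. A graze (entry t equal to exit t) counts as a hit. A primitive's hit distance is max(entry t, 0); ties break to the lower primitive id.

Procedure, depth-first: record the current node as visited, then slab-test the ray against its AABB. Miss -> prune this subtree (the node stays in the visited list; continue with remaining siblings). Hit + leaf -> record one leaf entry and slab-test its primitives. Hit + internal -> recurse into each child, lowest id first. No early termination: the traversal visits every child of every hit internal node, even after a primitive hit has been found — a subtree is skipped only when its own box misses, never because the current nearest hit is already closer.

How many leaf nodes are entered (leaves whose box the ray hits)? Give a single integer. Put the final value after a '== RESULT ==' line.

Trace the traversal:
N0 x:[17,71/2] y:[74/3,36] z:[29/2,67/2] -> hit [74/3,67/2], descend [6, 16]
  N6 x:[17,71/2] y:[26,104/3] z:[51/2,67/2] -> hit [26,67/2], descend [5, 11]
    N5 x:[53/2,71/2] y:[26,32] z:[51/2,59/2] -> hit [53/2,59/2], descend [2, 18]
      N2 x:[67/2,71/2] y:[26,32] z:[51/2,59/2] -> miss, prune
      N18 x:[53/2,59/2] y:[82/3,85/3] z:[55/2,28] -> hit [55/2,28] leaf, test {P7@t=55/2}
    N11 x:[17,57/2] y:[91/3,104/3] z:[51/2,67/2] -> miss, prune
  N16 x:[17,67/2] y:[74/3,36] z:[29/2,25] -> hit [74/3,25], descend [8, 19]
    N8 x:[17,28] y:[91/3,36] z:[29/2,25] -> miss, prune
    N19 x:[39/2,67/2] y:[74/3,91/3] z:[29/2,23] -> miss, prune

Summary -> nodes [0, 6, 5, 2, 18, 11, 16, 8, 19]; box-tests=9; leaf-entries=1; first=P7

== RESULT ==
1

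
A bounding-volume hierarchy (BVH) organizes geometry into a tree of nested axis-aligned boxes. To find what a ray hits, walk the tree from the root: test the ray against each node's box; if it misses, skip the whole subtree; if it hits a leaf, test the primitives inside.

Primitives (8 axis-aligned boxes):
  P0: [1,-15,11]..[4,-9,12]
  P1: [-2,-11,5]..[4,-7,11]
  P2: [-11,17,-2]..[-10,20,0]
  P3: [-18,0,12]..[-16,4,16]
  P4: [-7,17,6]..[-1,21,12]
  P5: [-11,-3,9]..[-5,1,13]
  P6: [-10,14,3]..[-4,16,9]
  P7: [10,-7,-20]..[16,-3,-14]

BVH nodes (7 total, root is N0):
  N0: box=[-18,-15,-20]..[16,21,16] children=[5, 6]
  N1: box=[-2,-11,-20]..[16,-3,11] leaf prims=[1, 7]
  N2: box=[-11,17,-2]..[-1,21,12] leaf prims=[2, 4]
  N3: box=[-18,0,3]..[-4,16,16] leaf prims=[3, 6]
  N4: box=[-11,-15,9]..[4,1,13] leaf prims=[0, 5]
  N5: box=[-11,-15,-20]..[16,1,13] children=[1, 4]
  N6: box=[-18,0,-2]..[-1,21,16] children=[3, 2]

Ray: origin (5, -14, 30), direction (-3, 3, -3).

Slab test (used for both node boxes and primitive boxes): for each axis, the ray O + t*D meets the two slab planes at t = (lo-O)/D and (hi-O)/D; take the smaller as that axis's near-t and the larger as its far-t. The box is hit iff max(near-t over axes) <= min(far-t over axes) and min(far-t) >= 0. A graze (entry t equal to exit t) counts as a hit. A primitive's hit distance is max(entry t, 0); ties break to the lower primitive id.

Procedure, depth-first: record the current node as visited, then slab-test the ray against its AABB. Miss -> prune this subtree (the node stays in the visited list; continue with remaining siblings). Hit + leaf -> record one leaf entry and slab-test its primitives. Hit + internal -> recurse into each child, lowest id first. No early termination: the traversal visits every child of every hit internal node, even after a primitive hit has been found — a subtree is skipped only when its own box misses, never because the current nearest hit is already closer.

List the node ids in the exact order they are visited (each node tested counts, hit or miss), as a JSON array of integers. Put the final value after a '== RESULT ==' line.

Trace the traversal:
N0 x:[-11/3,23/3] y:[-1/3,35/3] z:[14/3,50/3] -> hit [14/3,23/3], descend [5, 6]
  N5 x:[-11/3,16/3] y:[-1/3,5] z:[17/3,50/3] -> miss, prune
  N6 x:[2,23/3] y:[14/3,35/3] z:[14/3,32/3] -> hit [14/3,23/3], descend [2, 3]
    N2 x:[2,16/3] y:[31/3,35/3] z:[6,32/3] -> miss, prune
    N3 x:[3,23/3] y:[14/3,10] z:[14/3,9] -> hit [14/3,23/3] leaf, test {P3(miss), P6(miss)}

5 AABB tests over nodes [0, 5, 6, 2, 3]; 1 leaf entered; closest miss.

== RESULT ==
[0, 5, 6, 2, 3]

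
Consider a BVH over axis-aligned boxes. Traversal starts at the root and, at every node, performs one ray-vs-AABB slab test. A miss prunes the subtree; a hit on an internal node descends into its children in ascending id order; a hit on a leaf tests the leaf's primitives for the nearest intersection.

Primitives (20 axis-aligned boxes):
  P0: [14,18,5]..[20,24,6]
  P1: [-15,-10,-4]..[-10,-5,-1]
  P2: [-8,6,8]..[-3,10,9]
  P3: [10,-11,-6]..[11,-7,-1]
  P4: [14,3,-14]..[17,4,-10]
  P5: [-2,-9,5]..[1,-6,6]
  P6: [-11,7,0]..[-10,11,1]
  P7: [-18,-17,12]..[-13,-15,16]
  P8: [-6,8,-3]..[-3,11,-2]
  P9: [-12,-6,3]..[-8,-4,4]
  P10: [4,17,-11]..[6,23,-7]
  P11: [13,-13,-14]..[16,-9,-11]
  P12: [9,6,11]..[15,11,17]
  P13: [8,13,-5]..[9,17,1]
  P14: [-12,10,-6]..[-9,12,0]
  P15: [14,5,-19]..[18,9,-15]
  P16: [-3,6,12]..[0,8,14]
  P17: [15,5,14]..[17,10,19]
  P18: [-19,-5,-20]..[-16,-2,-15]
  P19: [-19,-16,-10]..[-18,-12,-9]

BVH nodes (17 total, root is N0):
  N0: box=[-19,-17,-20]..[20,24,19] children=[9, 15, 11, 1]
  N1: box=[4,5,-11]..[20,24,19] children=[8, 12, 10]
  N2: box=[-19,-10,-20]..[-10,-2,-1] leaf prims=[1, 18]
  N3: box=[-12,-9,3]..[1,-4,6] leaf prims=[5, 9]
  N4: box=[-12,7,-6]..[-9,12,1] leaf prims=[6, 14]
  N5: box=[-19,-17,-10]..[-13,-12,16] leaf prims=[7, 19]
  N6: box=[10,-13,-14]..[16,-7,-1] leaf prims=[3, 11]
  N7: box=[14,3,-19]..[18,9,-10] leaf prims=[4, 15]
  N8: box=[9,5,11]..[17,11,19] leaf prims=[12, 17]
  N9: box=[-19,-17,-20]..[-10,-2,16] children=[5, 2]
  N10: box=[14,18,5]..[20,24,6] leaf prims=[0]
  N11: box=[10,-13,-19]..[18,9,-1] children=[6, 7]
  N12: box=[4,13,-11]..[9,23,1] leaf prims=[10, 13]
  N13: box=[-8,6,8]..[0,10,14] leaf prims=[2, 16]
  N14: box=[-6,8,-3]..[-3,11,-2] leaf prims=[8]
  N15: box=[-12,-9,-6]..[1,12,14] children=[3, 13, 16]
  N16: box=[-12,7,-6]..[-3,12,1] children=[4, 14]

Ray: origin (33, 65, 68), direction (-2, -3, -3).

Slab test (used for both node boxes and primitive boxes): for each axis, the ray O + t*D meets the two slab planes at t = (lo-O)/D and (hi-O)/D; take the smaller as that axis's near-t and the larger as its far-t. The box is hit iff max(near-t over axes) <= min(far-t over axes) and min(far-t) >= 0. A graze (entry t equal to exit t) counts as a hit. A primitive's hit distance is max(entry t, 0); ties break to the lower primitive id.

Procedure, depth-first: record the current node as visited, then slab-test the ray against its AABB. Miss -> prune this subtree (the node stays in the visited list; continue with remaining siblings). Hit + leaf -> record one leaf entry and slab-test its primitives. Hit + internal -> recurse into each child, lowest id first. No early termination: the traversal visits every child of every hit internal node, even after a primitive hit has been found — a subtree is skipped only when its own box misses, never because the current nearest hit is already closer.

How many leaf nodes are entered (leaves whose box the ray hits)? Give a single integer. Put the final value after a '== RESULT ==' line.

Traverse from the root:
N0 x:[13/2,26] y:[41/3,82/3] z:[49/3,88/3] -> hit [49/3,26], descend [1, 9, 11, 15]
  N1 x:[13/2,29/2] y:[41/3,20] z:[49/3,79/3] -> miss, prune
  N9 x:[43/2,26] y:[67/3,82/3] z:[52/3,88/3] -> hit [67/3,26], descend [2, 5]
    N2 x:[43/2,26] y:[67/3,25] z:[23,88/3] -> hit [23,25] leaf, test {P1@t=70/3, P18(miss)}
    N5 x:[23,26] y:[77/3,82/3] z:[52/3,26] -> hit [77/3,26] leaf, test {P7(miss), P19@t=77/3}
  N11 x:[15/2,23/2] y:[56/3,26] z:[23,29] -> miss, prune
  N15 x:[16,45/2] y:[53/3,74/3] z:[18,74/3] -> hit [18,45/2], descend [3, 13, 16]
    N3 x:[16,45/2] y:[23,74/3] z:[62/3,65/3] -> miss, prune
    N13 x:[33/2,41/2] y:[55/3,59/3] z:[18,20] -> hit [55/3,59/3] leaf, test {P2@t=59/3, P16(miss)}
    N16 x:[18,45/2] y:[53/3,58/3] z:[67/3,74/3] -> miss, prune

10 AABB tests over nodes [0, 1, 9, 2, 5, 11, 15, 3, 13, 16]; 3 leaves entered; closest P2.

== RESULT ==
3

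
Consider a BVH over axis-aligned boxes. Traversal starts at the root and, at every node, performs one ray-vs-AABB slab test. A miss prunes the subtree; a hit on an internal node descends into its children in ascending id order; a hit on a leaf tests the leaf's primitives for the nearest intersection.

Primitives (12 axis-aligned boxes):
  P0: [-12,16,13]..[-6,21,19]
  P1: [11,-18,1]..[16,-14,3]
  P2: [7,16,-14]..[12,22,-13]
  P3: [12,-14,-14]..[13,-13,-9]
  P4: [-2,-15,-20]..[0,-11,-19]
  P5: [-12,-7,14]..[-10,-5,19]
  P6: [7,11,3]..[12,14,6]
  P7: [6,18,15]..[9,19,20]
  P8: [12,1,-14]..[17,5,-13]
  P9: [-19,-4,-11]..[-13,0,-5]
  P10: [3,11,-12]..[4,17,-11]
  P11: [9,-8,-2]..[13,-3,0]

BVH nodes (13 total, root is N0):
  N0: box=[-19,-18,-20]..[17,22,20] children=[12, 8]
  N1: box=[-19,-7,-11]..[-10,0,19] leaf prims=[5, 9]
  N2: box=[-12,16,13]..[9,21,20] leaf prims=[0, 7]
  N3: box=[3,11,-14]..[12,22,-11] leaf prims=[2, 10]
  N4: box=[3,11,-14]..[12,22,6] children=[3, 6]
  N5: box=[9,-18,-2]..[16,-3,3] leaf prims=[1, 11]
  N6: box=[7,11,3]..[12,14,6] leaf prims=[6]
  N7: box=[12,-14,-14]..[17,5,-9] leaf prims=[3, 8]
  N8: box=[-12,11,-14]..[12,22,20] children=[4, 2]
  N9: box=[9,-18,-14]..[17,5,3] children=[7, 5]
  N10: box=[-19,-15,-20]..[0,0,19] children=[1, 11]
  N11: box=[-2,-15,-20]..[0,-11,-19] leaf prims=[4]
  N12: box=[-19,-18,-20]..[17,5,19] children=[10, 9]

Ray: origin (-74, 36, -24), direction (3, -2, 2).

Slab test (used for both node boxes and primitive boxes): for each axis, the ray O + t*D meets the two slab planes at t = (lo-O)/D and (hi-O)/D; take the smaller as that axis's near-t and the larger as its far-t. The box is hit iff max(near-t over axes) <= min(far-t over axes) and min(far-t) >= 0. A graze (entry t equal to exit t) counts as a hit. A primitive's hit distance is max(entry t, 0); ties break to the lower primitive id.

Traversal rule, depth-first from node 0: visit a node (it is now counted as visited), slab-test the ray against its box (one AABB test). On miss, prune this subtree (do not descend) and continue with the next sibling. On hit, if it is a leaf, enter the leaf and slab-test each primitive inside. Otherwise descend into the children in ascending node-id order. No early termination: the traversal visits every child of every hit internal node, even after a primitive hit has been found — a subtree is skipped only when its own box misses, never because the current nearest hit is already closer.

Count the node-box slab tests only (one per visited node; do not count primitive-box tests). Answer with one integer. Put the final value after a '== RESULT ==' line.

Traverse from the root:
N0 x:[55/3,91/3] y:[7,27] z:[2,22] -> hit [55/3,22], descend [8, 12]
  N8 x:[62/3,86/3] y:[7,25/2] z:[5,22] -> miss, prune
  N12 x:[55/3,91/3] y:[31/2,27] z:[2,43/2] -> hit [55/3,43/2], descend [9, 10]
    N9 x:[83/3,91/3] y:[31/2,27] z:[5,27/2] -> miss, prune
    N10 x:[55/3,74/3] y:[18,51/2] z:[2,43/2] -> hit [55/3,43/2], descend [1, 11]
      N1 x:[55/3,64/3] y:[18,43/2] z:[13/2,43/2] -> hit [55/3,64/3] leaf, test {P5@t=62/3, P9(miss)}
      N11 x:[24,74/3] y:[47/2,51/2] z:[2,5/2] -> miss, prune

7 AABB tests over nodes [0, 8, 12, 9, 10, 1, 11]; 1 leaf entered; closest P5.

== RESULT ==
7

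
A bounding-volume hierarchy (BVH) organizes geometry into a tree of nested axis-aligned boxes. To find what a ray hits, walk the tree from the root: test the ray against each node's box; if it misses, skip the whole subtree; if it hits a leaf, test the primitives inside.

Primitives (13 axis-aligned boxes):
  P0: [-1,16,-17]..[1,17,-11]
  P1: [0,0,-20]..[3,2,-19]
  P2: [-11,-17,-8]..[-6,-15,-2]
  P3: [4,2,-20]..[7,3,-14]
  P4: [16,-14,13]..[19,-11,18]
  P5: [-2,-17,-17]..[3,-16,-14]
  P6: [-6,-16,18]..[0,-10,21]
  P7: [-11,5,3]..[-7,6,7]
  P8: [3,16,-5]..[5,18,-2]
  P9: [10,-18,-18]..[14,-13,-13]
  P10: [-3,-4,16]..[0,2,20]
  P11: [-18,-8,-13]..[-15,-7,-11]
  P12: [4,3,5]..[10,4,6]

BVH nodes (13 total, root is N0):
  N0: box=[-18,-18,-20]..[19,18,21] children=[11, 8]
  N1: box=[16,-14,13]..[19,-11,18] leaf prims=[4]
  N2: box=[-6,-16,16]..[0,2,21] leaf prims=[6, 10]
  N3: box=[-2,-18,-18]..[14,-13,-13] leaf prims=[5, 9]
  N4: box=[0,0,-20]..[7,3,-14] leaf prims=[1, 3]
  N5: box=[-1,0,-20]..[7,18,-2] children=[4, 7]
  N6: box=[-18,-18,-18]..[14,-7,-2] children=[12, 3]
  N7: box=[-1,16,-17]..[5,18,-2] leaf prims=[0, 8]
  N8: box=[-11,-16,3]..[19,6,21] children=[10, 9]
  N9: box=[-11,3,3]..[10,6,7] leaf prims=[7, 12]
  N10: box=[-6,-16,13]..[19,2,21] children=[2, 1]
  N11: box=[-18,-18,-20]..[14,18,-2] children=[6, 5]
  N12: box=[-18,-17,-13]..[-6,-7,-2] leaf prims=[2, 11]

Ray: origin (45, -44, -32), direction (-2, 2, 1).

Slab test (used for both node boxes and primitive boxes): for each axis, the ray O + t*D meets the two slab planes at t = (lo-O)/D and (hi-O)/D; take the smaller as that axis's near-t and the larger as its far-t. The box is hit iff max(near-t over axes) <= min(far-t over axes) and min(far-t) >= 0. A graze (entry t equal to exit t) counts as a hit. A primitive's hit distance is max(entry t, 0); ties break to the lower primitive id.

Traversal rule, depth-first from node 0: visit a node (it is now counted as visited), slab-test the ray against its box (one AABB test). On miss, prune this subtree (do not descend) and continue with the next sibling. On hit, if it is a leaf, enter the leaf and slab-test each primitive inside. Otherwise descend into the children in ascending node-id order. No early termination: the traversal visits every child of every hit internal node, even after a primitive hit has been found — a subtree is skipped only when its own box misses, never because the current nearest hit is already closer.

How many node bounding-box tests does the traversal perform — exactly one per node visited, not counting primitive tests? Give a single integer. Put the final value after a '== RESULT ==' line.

Trace the traversal:
N0 x:[13,63/2] y:[13,31] z:[12,53] -> hit [13,31], descend [8, 11]
  N8 x:[13,28] y:[14,25] z:[35,53] -> miss, prune
  N11 x:[31/2,63/2] y:[13,31] z:[12,30] -> hit [31/2,30], descend [5, 6]
    N5 x:[19,23] y:[22,31] z:[12,30] -> hit [22,23], descend [4, 7]
      N4 x:[19,45/2] y:[22,47/2] z:[12,18] -> miss, prune
      N7 x:[20,23] y:[30,31] z:[15,30] -> miss, prune
    N6 x:[31/2,63/2] y:[13,37/2] z:[14,30] -> hit [31/2,37/2], descend [3, 12]
      N3 x:[31/2,47/2] y:[13,31/2] z:[14,19] -> hit [31/2,31/2] leaf, test {P5(miss), P9@t=31/2}
      N12 x:[51/2,63/2] y:[27/2,37/2] z:[19,30] -> miss, prune

9 AABB tests over nodes [0, 8, 11, 5, 4, 7, 6, 3, 12]; 1 leaf entered; closest P9.

== RESULT ==
9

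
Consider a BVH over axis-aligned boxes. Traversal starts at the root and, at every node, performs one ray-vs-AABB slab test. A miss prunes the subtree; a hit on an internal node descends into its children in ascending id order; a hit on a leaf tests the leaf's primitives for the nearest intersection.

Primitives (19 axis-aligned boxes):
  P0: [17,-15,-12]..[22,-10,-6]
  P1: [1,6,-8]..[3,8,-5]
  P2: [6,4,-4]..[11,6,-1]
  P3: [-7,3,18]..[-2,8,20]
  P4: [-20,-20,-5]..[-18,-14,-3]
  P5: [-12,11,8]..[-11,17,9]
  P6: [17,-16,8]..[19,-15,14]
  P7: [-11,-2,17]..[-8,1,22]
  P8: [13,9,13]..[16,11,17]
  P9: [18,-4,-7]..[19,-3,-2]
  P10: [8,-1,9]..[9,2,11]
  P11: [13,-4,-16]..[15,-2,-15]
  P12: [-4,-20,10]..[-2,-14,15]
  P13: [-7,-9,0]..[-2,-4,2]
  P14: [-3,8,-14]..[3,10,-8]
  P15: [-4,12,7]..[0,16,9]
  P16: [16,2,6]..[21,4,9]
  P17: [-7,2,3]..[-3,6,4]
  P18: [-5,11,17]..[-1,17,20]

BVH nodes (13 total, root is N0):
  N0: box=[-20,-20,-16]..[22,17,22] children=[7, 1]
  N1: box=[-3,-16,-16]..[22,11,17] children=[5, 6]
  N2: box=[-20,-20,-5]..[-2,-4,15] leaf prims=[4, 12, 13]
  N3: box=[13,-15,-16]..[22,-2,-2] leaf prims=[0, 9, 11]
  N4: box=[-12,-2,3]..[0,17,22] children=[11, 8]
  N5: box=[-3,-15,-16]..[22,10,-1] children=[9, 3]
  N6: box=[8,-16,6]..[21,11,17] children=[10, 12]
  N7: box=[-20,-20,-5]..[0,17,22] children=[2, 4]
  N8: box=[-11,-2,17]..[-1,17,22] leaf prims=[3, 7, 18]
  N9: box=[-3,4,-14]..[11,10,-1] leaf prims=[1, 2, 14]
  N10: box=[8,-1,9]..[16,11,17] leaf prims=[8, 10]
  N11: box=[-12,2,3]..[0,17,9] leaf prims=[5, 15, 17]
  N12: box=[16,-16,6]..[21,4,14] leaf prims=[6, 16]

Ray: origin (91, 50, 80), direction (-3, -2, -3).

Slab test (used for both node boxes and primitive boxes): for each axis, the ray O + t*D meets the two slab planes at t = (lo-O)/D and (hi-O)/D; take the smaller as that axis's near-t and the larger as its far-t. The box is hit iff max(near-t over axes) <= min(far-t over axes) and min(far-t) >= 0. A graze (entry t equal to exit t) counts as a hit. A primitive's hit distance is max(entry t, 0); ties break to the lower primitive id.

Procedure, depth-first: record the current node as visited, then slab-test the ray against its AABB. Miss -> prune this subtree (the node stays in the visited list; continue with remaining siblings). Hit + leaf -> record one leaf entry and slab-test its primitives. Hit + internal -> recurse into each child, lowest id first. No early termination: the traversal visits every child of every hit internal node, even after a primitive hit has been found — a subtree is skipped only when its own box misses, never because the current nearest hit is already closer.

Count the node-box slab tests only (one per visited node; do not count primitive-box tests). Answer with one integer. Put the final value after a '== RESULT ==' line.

Walk:
N0 x:[23,37] y:[33/2,35] z:[58/3,32] -> hit [23,32], descend [1, 7]
  N1 x:[23,94/3] y:[39/2,33] z:[21,32] -> hit [23,94/3], descend [5, 6]
    N5 x:[23,94/3] y:[20,65/2] z:[27,32] -> hit [27,94/3], descend [3, 9]
      N3 x:[23,26] y:[26,65/2] z:[82/3,32] -> miss, prune
      N9 x:[80/3,94/3] y:[20,23] z:[27,94/3] -> miss, prune
    N6 x:[70/3,83/3] y:[39/2,33] z:[21,74/3] -> hit [70/3,74/3], descend [10, 12]
      N10 x:[25,83/3] y:[39/2,51/2] z:[21,71/3] -> miss, prune
      N12 x:[70/3,25] y:[23,33] z:[22,74/3] -> hit [70/3,74/3] leaf, test {P6(miss), P16@t=71/3}
  N7 x:[91/3,37] y:[33/2,35] z:[58/3,85/3] -> miss, prune

Summary -> nodes [0, 1, 5, 3, 9, 6, 10, 12, 7]; box-tests=9; leaf-entries=1; first=P16

== RESULT ==
9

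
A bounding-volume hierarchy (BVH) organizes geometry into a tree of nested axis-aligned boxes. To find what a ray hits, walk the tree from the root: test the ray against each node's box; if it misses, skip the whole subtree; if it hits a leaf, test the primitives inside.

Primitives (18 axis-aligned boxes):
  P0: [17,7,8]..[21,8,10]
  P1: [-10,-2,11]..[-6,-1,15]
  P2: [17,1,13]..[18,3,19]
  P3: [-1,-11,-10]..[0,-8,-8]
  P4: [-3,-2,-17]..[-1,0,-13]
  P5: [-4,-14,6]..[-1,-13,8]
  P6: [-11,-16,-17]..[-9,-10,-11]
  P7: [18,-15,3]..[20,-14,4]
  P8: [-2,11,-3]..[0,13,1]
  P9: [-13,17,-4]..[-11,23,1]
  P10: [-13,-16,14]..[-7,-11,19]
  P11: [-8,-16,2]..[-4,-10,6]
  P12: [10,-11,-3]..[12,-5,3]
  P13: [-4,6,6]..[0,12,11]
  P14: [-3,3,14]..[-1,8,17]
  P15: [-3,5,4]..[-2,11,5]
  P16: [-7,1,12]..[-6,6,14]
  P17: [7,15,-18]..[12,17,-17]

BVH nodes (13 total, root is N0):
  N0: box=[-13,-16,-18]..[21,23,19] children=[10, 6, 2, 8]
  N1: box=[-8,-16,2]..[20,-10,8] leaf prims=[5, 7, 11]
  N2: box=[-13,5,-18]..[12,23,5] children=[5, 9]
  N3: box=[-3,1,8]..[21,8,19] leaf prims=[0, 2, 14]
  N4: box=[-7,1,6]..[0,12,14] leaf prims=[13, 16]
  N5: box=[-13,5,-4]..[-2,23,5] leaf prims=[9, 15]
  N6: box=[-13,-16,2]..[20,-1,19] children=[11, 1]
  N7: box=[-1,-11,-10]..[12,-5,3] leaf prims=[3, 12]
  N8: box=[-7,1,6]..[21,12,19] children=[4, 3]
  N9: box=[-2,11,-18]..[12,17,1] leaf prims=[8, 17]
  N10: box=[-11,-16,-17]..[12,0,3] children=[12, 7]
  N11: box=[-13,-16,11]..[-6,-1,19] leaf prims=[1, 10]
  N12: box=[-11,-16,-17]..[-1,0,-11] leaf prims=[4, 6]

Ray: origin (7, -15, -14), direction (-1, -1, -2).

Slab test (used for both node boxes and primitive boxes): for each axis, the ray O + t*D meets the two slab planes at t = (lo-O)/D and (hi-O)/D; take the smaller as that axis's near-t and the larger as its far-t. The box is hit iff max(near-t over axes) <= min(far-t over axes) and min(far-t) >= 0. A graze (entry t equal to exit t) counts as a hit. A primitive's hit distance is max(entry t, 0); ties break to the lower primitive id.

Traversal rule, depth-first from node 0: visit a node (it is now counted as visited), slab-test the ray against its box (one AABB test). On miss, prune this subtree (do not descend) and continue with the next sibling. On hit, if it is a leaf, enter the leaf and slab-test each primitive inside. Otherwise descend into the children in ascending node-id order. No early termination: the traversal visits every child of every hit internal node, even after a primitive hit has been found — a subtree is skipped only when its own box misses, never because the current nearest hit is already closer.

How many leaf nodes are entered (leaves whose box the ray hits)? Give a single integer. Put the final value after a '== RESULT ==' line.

Walk:
N0 x:[-14,20] y:[-38,1] z:[-33/2,2] -> hit [-14,1], descend [2, 6, 8, 10]
  N2 x:[-5,20] y:[-38,-20] z:[-19/2,2] -> miss, prune
  N6 x:[-13,20] y:[-14,1] z:[-33/2,-8] -> miss, prune
  N8 x:[-14,14] y:[-27,-16] z:[-33/2,-10] -> miss, prune
  N10 x:[-5,18] y:[-15,1] z:[-17/2,3/2] -> hit [-5,1], descend [7, 12]
    N7 x:[-5,8] y:[-10,-4] z:[-17/2,-2] -> miss, prune
    N12 x:[8,18] y:[-15,1] z:[-3/2,3/2] -> miss, prune

Visited [0, 2, 6, 8, 10, 7, 12]. Tests: 7 box, 0 leaf. Nearest: miss.

== RESULT ==
0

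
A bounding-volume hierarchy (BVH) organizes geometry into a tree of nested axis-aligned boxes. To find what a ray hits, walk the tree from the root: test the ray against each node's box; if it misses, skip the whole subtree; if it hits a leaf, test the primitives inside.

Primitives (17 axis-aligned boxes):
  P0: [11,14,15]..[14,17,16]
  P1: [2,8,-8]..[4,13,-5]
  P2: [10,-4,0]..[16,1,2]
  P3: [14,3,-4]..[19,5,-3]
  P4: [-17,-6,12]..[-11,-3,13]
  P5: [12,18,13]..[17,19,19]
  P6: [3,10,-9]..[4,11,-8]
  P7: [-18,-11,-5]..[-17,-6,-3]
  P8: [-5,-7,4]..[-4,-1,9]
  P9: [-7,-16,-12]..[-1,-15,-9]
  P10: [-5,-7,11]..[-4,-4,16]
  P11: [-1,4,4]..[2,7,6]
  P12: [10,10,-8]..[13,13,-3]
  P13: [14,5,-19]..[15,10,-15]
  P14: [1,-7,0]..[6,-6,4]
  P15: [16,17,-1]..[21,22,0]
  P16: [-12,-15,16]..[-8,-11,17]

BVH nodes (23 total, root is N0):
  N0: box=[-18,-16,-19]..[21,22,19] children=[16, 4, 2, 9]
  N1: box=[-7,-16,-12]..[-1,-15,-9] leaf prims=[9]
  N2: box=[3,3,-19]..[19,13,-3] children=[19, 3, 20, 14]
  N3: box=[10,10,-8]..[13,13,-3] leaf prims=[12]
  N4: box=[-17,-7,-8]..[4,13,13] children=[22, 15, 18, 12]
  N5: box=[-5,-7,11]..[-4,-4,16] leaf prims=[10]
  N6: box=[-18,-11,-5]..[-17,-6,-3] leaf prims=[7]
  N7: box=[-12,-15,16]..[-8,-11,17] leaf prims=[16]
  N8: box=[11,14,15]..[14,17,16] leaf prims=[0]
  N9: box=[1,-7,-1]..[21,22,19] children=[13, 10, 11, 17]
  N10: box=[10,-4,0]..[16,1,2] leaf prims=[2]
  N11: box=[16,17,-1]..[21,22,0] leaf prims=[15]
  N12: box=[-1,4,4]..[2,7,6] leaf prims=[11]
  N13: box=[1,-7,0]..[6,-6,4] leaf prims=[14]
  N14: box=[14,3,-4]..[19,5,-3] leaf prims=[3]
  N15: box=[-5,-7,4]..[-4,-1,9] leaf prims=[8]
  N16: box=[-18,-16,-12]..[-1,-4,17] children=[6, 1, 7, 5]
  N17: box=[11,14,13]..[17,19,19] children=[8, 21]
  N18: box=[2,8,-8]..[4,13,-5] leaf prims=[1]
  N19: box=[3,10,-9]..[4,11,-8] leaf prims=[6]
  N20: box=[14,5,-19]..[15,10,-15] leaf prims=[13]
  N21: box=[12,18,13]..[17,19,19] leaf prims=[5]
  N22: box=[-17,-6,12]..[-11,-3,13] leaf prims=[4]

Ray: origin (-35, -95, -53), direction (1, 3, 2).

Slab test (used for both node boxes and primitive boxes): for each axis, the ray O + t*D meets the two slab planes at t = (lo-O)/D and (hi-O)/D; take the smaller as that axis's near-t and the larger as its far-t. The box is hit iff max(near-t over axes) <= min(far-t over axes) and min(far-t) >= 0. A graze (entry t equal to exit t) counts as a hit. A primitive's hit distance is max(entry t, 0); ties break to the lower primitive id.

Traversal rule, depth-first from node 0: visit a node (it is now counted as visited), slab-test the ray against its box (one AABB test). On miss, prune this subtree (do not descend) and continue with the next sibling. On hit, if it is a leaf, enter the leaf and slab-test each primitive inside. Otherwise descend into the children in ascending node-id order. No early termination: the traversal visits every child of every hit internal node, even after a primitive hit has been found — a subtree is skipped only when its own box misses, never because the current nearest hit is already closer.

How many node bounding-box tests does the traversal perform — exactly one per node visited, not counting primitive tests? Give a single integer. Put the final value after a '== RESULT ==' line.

Walk:
N0 x:[17,56] y:[79/3,39] z:[17,36] -> hit [79/3,36], descend [2, 4, 9, 16]
  N2 x:[38,54] y:[98/3,36] z:[17,25] -> miss, prune
  N4 x:[18,39] y:[88/3,36] z:[45/2,33] -> hit [88/3,33], descend [12, 15, 18, 22]
    N12 x:[34,37] y:[33,34] z:[57/2,59/2] -> miss, prune
    N15 x:[30,31] y:[88/3,94/3] z:[57/2,31] -> hit [30,31] leaf, test {P8@t=30}
    N18 x:[37,39] y:[103/3,36] z:[45/2,24] -> miss, prune
    N22 x:[18,24] y:[89/3,92/3] z:[65/2,33] -> miss, prune
  N9 x:[36,56] y:[88/3,39] z:[26,36] -> hit [36,36], descend [10, 11, 13, 17]
    N10 x:[45,51] y:[91/3,32] z:[53/2,55/2] -> miss, prune
    N11 x:[51,56] y:[112/3,39] z:[26,53/2] -> miss, prune
    N13 x:[36,41] y:[88/3,89/3] z:[53/2,57/2] -> miss, prune
    N17 x:[46,52] y:[109/3,38] z:[33,36] -> miss, prune
  N16 x:[17,34] y:[79/3,91/3] z:[41/2,35] -> hit [79/3,91/3], descend [1, 5, 6, 7]
    N1 x:[28,34] y:[79/3,80/3] z:[41/2,22] -> miss, prune
    N5 x:[30,31] y:[88/3,91/3] z:[32,69/2] -> miss, prune
    N6 x:[17,18] y:[28,89/3] z:[24,25] -> miss, prune
    N7 x:[23,27] y:[80/3,28] z:[69/2,35] -> miss, prune

17 AABB tests over nodes [0, 2, 4, 12, 15, 18, 22, 9, 10, 11, 13, 17, 16, 1, 5, 6, 7]; 1 leaf entered; closest P8.

== RESULT ==
17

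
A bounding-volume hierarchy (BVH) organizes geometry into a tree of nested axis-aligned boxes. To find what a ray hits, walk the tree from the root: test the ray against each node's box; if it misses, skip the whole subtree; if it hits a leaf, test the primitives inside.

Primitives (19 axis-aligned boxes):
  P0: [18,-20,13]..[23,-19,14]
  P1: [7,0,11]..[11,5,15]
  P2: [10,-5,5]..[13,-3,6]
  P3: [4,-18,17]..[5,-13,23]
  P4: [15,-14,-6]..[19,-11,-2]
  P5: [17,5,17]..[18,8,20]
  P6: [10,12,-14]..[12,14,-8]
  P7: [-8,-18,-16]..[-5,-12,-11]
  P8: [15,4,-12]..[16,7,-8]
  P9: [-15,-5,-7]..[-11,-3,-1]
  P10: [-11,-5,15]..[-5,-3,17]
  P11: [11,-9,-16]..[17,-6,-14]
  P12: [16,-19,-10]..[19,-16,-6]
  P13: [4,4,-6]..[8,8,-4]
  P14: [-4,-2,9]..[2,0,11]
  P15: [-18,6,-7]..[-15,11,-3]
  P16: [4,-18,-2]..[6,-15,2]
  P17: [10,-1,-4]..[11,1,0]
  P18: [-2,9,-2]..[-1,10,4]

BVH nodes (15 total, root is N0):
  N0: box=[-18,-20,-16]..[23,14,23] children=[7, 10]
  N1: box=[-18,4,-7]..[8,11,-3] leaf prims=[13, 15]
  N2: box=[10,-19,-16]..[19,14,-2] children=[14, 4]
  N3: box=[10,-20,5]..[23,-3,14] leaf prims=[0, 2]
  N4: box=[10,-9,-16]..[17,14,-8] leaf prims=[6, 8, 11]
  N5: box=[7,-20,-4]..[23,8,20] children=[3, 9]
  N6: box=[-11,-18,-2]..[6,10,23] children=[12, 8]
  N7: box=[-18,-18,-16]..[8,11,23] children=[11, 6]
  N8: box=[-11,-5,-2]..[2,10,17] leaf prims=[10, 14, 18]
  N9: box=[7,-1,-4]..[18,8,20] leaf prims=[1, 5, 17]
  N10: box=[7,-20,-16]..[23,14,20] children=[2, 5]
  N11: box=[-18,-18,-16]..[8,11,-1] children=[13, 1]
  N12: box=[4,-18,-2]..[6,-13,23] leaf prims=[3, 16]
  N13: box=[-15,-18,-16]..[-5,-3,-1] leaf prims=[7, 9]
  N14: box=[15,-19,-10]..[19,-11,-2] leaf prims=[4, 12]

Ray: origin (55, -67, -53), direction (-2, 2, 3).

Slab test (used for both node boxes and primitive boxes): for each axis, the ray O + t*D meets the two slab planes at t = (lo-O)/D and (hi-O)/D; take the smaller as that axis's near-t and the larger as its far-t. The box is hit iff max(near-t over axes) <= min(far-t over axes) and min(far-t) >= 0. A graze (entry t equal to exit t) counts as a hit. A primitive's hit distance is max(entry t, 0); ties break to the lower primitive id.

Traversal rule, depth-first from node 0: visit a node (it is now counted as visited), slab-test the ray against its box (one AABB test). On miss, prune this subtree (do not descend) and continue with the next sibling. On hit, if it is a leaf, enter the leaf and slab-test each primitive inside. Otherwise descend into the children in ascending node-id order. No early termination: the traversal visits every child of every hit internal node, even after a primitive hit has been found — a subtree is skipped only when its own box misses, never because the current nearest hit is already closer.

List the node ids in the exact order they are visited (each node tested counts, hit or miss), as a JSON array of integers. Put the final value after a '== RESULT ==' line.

Traverse from the root:
N0 x:[16,73/2] y:[47/2,81/2] z:[37/3,76/3] -> hit [47/2,76/3], descend [7, 10]
  N7 x:[47/2,73/2] y:[49/2,39] z:[37/3,76/3] -> hit [49/2,76/3], descend [6, 11]
    N6 x:[49/2,33] y:[49/2,77/2] z:[17,76/3] -> hit [49/2,76/3], descend [8, 12]
      N8 x:[53/2,33] y:[31,77/2] z:[17,70/3] -> miss, prune
      N12 x:[49/2,51/2] y:[49/2,27] z:[17,76/3] -> hit [49/2,76/3] leaf, test {P3@t=25, P16(miss)}
    N11 x:[47/2,73/2] y:[49/2,39] z:[37/3,52/3] -> miss, prune
  N10 x:[16,24] y:[47/2,81/2] z:[37/3,73/3] -> hit [47/2,24], descend [2, 5]
    N2 x:[18,45/2] y:[24,81/2] z:[37/3,17] -> miss, prune
    N5 x:[16,24] y:[47/2,75/2] z:[49/3,73/3] -> hit [47/2,24], descend [3, 9]
      N3 x:[16,45/2] y:[47/2,32] z:[58/3,67/3] -> miss, prune
      N9 x:[37/2,24] y:[33,75/2] z:[49/3,73/3] -> miss, prune

Summary -> nodes [0, 7, 6, 8, 12, 11, 10, 2, 5, 3, 9]; box-tests=11; leaf-entries=1; first=P3

== RESULT ==
[0, 7, 6, 8, 12, 11, 10, 2, 5, 3, 9]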